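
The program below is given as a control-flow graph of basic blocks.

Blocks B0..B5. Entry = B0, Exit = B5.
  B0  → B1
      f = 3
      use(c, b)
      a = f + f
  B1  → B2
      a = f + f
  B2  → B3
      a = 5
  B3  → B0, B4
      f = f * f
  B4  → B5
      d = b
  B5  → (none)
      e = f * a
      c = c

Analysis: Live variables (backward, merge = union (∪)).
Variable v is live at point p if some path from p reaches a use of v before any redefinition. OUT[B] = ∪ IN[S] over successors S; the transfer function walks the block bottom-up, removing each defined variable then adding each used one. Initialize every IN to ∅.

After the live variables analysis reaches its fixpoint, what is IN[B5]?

Answer: {a, c, f}

Derivation:
Per-block solution:
  B0:  IN={b, c}  OUT={b, c, f}
  B1:  IN={b, c, f}  OUT={b, c, f}
  B2:  IN={b, c, f}  OUT={a, b, c, f}
  B3:  IN={a, b, c, f}  OUT={a, b, c, f}
  B4:  IN={a, b, c, f}  OUT={a, c, f}
  B5:  IN={a, c, f}  OUT={}

B5 is the boundary node: OUT[B5] = {}
Applying B5's transfer function to that OUT value gives IN[B5] (row B5 above).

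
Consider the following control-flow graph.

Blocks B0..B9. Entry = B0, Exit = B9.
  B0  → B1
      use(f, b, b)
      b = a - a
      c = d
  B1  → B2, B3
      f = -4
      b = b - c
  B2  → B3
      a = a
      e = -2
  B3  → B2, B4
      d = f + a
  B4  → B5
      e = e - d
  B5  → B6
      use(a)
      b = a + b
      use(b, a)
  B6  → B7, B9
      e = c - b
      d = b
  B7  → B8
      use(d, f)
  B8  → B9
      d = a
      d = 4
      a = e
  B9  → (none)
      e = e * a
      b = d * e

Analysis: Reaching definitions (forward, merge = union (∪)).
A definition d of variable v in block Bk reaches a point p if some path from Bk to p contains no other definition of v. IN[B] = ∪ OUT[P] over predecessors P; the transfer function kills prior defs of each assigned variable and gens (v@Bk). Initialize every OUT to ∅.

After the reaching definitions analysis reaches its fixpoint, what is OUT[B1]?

Answer: {b@B1, c@B0, f@B1}

Working:
Fixpoint table:
  B0:  IN={}  OUT={b@B0, c@B0}
  B1:  IN={b@B0, c@B0}  OUT={b@B1, c@B0, f@B1}
  B2:  IN={a@B2, b@B1, c@B0, d@B3, e@B2, f@B1}  OUT={a@B2, b@B1, c@B0, d@B3, e@B2, f@B1}
  B3:  IN={a@B2, b@B1, c@B0, d@B3, e@B2, f@B1}  OUT={a@B2, b@B1, c@B0, d@B3, e@B2, f@B1}
  B4:  IN={a@B2, b@B1, c@B0, d@B3, e@B2, f@B1}  OUT={a@B2, b@B1, c@B0, d@B3, e@B4, f@B1}
  B5:  IN={a@B2, b@B1, c@B0, d@B3, e@B4, f@B1}  OUT={a@B2, b@B5, c@B0, d@B3, e@B4, f@B1}
  B6:  IN={a@B2, b@B5, c@B0, d@B3, e@B4, f@B1}  OUT={a@B2, b@B5, c@B0, d@B6, e@B6, f@B1}
  B7:  IN={a@B2, b@B5, c@B0, d@B6, e@B6, f@B1}  OUT={a@B2, b@B5, c@B0, d@B6, e@B6, f@B1}
  B8:  IN={a@B2, b@B5, c@B0, d@B6, e@B6, f@B1}  OUT={a@B8, b@B5, c@B0, d@B8, e@B6, f@B1}
  B9:  IN={a@B2, a@B8, b@B5, c@B0, d@B6, d@B8, e@B6, f@B1}  OUT={a@B2, a@B8, b@B9, c@B0, d@B6, d@B8, e@B9, f@B1}

Merge at B1: IN[B1] = OUT[B0] = {b@B0, c@B0}
Applying B1's transfer function to that IN value gives OUT[B1] (row B1 above).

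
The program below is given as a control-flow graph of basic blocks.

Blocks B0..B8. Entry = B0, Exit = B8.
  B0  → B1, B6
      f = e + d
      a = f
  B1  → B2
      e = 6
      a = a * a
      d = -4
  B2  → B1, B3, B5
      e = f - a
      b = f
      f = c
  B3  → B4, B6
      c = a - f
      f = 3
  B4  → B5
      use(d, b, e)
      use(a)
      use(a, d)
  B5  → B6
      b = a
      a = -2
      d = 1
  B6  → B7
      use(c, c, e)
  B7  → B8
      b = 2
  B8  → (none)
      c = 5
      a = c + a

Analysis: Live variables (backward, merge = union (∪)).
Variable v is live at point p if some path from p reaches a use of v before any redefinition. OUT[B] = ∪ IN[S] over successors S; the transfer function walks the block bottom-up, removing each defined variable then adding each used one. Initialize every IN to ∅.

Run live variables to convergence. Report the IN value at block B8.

Answer: {a}

Trace:
Per-block solution:
  B0:   IN={c, d, e}   OUT={a, c, e, f}
  B1:   IN={a, c, f}   OUT={a, c, d, f}
  B2:   IN={a, c, d, f}   OUT={a, b, c, d, e, f}
  B3:   IN={a, b, d, e, f}   OUT={a, b, c, d, e}
  B4:   IN={a, b, c, d, e}   OUT={a, c, e}
  B5:   IN={a, c, e}   OUT={a, c, e}
  B6:   IN={a, c, e}   OUT={a}
  B7:   IN={a}   OUT={a}
  B8:   IN={a}   OUT={}

B8 is the boundary node: OUT[B8] = {}
Applying B8's transfer function to that OUT value gives IN[B8] (row B8 above).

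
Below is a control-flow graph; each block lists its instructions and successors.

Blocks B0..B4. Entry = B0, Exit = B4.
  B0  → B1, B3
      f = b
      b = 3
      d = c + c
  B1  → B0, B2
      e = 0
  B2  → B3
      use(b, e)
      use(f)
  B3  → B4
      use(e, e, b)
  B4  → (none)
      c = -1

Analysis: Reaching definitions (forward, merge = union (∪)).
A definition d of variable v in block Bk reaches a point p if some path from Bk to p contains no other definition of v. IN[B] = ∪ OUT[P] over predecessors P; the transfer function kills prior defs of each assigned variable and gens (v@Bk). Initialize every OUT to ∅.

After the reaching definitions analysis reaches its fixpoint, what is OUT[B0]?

Answer: {b@B0, d@B0, e@B1, f@B0}

Derivation:
Fixpoint table:
  B0:   IN={b@B0, d@B0, e@B1, f@B0}   OUT={b@B0, d@B0, e@B1, f@B0}
  B1:   IN={b@B0, d@B0, e@B1, f@B0}   OUT={b@B0, d@B0, e@B1, f@B0}
  B2:   IN={b@B0, d@B0, e@B1, f@B0}   OUT={b@B0, d@B0, e@B1, f@B0}
  B3:   IN={b@B0, d@B0, e@B1, f@B0}   OUT={b@B0, d@B0, e@B1, f@B0}
  B4:   IN={b@B0, d@B0, e@B1, f@B0}   OUT={b@B0, c@B4, d@B0, e@B1, f@B0}

Merge at B0 (entry node, so the boundary value {} is joined with the incoming edge(s)): IN[B0] = {} ⊔ OUT[B1] = {b@B0, d@B0, e@B1, f@B0}
Applying B0's transfer function to that IN value gives OUT[B0] (row B0 above).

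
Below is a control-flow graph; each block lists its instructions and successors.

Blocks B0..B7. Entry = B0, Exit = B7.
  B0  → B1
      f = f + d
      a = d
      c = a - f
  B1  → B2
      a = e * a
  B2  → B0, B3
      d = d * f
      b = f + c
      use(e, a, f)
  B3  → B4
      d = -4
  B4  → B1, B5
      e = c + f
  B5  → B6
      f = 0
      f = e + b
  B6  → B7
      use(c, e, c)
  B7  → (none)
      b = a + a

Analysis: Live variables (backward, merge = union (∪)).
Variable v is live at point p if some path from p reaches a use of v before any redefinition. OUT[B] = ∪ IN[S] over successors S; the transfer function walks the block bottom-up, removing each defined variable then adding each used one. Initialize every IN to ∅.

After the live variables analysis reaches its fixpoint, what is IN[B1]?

Answer: {a, c, d, e, f}

Working:
Converged values:
  B0:   IN={d, e, f}   OUT={a, c, d, e, f}
  B1:   IN={a, c, d, e, f}   OUT={a, c, d, e, f}
  B2:   IN={a, c, d, e, f}   OUT={a, b, c, d, e, f}
  B3:   IN={a, b, c, f}   OUT={a, b, c, d, f}
  B4:   IN={a, b, c, d, f}   OUT={a, b, c, d, e, f}
  B5:   IN={a, b, c, e}   OUT={a, c, e}
  B6:   IN={a, c, e}   OUT={a}
  B7:   IN={a}   OUT={}

Merge at B1: OUT[B1] = IN[B2] = {a, c, d, e, f}
Applying B1's transfer function to that OUT value gives IN[B1] (row B1 above).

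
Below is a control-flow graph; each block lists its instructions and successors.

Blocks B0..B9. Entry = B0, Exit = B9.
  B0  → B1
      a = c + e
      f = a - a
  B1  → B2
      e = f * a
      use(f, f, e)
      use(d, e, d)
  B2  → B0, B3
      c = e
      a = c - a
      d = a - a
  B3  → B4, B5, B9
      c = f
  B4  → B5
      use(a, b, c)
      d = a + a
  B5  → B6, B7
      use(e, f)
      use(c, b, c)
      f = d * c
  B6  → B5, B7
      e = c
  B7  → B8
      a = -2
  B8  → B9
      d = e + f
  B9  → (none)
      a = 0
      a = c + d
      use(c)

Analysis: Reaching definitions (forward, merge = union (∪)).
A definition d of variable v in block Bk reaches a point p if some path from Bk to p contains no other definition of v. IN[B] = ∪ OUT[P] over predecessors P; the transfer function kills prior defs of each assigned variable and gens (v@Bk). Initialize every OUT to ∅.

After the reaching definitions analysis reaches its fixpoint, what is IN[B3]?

Answer: {a@B2, c@B2, d@B2, e@B1, f@B0}

Derivation:
Per-block solution:
  B0:   IN={a@B2, c@B2, d@B2, e@B1, f@B0}   OUT={a@B0, c@B2, d@B2, e@B1, f@B0}
  B1:   IN={a@B0, c@B2, d@B2, e@B1, f@B0}   OUT={a@B0, c@B2, d@B2, e@B1, f@B0}
  B2:   IN={a@B0, c@B2, d@B2, e@B1, f@B0}   OUT={a@B2, c@B2, d@B2, e@B1, f@B0}
  B3:   IN={a@B2, c@B2, d@B2, e@B1, f@B0}   OUT={a@B2, c@B3, d@B2, e@B1, f@B0}
  B4:   IN={a@B2, c@B3, d@B2, e@B1, f@B0}   OUT={a@B2, c@B3, d@B4, e@B1, f@B0}
  B5:   IN={a@B2, c@B3, d@B2, d@B4, e@B1, e@B6, f@B0, f@B5}   OUT={a@B2, c@B3, d@B2, d@B4, e@B1, e@B6, f@B5}
  B6:   IN={a@B2, c@B3, d@B2, d@B4, e@B1, e@B6, f@B5}   OUT={a@B2, c@B3, d@B2, d@B4, e@B6, f@B5}
  B7:   IN={a@B2, c@B3, d@B2, d@B4, e@B1, e@B6, f@B5}   OUT={a@B7, c@B3, d@B2, d@B4, e@B1, e@B6, f@B5}
  B8:   IN={a@B7, c@B3, d@B2, d@B4, e@B1, e@B6, f@B5}   OUT={a@B7, c@B3, d@B8, e@B1, e@B6, f@B5}
  B9:   IN={a@B2, a@B7, c@B3, d@B2, d@B8, e@B1, e@B6, f@B0, f@B5}   OUT={a@B9, c@B3, d@B2, d@B8, e@B1, e@B6, f@B0, f@B5}

Merge at B3: IN[B3] = OUT[B2] = {a@B2, c@B2, d@B2, e@B1, f@B0}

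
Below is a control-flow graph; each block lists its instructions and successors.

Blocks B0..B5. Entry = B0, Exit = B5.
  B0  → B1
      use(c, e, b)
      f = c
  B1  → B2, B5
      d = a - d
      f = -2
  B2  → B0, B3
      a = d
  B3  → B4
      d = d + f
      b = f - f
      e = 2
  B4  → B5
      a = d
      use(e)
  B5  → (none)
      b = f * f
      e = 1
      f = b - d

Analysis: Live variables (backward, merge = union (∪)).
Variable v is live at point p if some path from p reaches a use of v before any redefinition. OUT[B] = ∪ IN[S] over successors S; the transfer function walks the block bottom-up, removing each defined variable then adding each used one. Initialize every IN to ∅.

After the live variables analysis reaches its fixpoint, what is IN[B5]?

Answer: {d, f}

Working:
Per-block solution:
  B0:  IN={a, b, c, d, e}  OUT={a, b, c, d, e}
  B1:  IN={a, b, c, d, e}  OUT={b, c, d, e, f}
  B2:  IN={b, c, d, e, f}  OUT={a, b, c, d, e, f}
  B3:  IN={d, f}  OUT={d, e, f}
  B4:  IN={d, e, f}  OUT={d, f}
  B5:  IN={d, f}  OUT={}

B5 is the boundary node: OUT[B5] = {}
Applying B5's transfer function to that OUT value gives IN[B5] (row B5 above).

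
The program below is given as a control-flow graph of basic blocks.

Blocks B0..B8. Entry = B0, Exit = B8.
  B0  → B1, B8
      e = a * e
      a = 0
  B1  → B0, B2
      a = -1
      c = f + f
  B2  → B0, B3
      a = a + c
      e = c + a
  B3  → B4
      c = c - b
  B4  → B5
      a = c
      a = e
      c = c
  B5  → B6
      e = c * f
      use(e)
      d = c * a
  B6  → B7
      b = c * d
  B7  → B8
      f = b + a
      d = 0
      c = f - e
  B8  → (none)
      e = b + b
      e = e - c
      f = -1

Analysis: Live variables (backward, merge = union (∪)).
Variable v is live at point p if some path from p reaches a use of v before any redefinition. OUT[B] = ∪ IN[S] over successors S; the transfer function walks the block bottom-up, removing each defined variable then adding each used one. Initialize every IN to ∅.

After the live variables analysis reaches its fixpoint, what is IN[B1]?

Fixpoint table:
  B0: | IN={a, b, c, e, f} | OUT={b, c, e, f}
  B1: | IN={b, e, f} | OUT={a, b, c, e, f}
  B2: | IN={a, b, c, f} | OUT={a, b, c, e, f}
  B3: | IN={b, c, e, f} | OUT={c, e, f}
  B4: | IN={c, e, f} | OUT={a, c, f}
  B5: | IN={a, c, f} | OUT={a, c, d, e}
  B6: | IN={a, c, d, e} | OUT={a, b, e}
  B7: | IN={a, b, e} | OUT={b, c}
  B8: | IN={b, c} | OUT={}

Merge at B1: OUT[B1] = IN[B0] ⊔ IN[B2] = {a, b, c, e, f}
Applying B1's transfer function to that OUT value gives IN[B1] (row B1 above).

Answer: {b, e, f}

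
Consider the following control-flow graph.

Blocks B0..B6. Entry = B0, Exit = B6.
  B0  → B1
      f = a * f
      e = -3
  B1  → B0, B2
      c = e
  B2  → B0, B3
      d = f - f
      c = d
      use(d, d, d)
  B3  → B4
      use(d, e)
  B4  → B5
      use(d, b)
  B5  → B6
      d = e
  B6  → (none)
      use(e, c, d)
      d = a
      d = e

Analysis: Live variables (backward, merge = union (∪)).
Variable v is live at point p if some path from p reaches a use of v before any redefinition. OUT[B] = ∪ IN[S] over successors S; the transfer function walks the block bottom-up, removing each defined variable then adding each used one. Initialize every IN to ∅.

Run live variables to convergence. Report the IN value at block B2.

Converged values:
  B0:  IN={a, b, f}  OUT={a, b, e, f}
  B1:  IN={a, b, e, f}  OUT={a, b, e, f}
  B2:  IN={a, b, e, f}  OUT={a, b, c, d, e, f}
  B3:  IN={a, b, c, d, e}  OUT={a, b, c, d, e}
  B4:  IN={a, b, c, d, e}  OUT={a, c, e}
  B5:  IN={a, c, e}  OUT={a, c, d, e}
  B6:  IN={a, c, d, e}  OUT={}

Merge at B2: OUT[B2] = IN[B0] ⊔ IN[B3] = {a, b, c, d, e, f}
Applying B2's transfer function to that OUT value gives IN[B2] (row B2 above).

Answer: {a, b, e, f}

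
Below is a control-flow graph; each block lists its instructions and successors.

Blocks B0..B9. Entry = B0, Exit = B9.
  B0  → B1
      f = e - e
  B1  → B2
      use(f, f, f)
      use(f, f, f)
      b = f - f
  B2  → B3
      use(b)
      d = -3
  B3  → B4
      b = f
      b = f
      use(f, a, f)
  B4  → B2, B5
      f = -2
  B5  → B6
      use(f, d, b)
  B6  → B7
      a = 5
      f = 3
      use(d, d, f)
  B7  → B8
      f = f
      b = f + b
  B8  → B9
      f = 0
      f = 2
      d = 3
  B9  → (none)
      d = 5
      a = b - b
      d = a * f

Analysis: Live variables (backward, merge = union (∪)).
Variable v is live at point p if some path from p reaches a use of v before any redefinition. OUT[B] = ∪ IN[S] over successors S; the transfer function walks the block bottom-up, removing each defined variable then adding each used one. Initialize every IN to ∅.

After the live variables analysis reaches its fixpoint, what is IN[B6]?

Answer: {b, d}

Derivation:
Per-block solution:
  B0: | IN={a, e} | OUT={a, f}
  B1: | IN={a, f} | OUT={a, b, f}
  B2: | IN={a, b, f} | OUT={a, d, f}
  B3: | IN={a, d, f} | OUT={a, b, d}
  B4: | IN={a, b, d} | OUT={a, b, d, f}
  B5: | IN={b, d, f} | OUT={b, d}
  B6: | IN={b, d} | OUT={b, f}
  B7: | IN={b, f} | OUT={b}
  B8: | IN={b} | OUT={b, f}
  B9: | IN={b, f} | OUT={}

Merge at B6: OUT[B6] = IN[B7] = {b, f}
Applying B6's transfer function to that OUT value gives IN[B6] (row B6 above).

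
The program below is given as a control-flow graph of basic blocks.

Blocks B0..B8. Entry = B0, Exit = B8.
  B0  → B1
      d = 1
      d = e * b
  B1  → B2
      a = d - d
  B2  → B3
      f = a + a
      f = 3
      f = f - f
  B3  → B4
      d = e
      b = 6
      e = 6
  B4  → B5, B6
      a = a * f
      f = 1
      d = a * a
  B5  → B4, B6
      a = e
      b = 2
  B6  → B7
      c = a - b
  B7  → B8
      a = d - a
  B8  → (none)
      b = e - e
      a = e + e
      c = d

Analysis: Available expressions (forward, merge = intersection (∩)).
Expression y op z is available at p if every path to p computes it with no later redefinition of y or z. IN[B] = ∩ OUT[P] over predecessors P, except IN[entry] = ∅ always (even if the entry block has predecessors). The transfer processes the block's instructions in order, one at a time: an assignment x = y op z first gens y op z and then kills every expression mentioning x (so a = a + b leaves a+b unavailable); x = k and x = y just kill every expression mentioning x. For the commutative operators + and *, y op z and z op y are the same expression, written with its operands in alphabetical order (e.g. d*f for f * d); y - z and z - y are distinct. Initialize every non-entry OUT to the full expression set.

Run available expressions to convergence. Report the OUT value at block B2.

Answer: {a+a, b*e, d-d}

Trace:
Per-block solution:
  B0:   IN={}   OUT={b*e}
  B1:   IN={b*e}   OUT={b*e, d-d}
  B2:   IN={b*e, d-d}   OUT={a+a, b*e, d-d}
  B3:   IN={a+a, b*e, d-d}   OUT={a+a}
  B4:   IN={}   OUT={a*a}
  B5:   IN={a*a}   OUT={}
  B6:   IN={}   OUT={a-b}
  B7:   IN={a-b}   OUT={}
  B8:   IN={}   OUT={e+e, e-e}

Merge at B2: IN[B2] = OUT[B1] = {b*e, d-d}
Applying B2's transfer function to that IN value gives OUT[B2] (row B2 above).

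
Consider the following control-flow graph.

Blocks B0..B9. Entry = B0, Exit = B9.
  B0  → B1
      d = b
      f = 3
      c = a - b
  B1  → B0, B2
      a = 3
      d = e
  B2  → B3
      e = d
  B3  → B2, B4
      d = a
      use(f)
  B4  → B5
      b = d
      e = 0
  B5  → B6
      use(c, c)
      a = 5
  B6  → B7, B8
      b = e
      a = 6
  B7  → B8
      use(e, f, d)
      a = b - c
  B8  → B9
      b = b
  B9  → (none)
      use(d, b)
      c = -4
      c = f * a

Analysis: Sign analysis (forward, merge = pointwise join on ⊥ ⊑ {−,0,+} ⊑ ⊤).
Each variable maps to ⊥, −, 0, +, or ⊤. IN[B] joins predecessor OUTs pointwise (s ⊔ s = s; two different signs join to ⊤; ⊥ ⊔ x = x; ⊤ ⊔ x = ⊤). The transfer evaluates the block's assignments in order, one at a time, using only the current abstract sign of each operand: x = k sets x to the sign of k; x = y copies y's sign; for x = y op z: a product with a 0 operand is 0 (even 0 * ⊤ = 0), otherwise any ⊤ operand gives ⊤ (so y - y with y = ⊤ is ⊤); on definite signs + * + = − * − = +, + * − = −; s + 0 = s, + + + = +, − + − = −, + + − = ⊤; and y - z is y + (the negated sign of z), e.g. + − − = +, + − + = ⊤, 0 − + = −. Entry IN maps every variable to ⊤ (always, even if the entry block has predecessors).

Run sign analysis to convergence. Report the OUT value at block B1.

Fixpoint table:
  B0:  IN=(all ⊤)  OUT={f:+; rest ⊤}
  B1:  IN={f:+; rest ⊤}  OUT={a:+, f:+; rest ⊤}
  B2:  IN={a:+, f:+; rest ⊤}  OUT={a:+, f:+; rest ⊤}
  B3:  IN={a:+, f:+; rest ⊤}  OUT={a:+, d:+, f:+; rest ⊤}
  B4:  IN={a:+, d:+, f:+; rest ⊤}  OUT={a:+, b:+, d:+, e:0, f:+; rest ⊤}
  B5:  IN={a:+, b:+, d:+, e:0, f:+; rest ⊤}  OUT={a:+, b:+, d:+, e:0, f:+; rest ⊤}
  B6:  IN={a:+, b:+, d:+, e:0, f:+; rest ⊤}  OUT={a:+, b:0, d:+, e:0, f:+; rest ⊤}
  B7:  IN={a:+, b:0, d:+, e:0, f:+; rest ⊤}  OUT={b:0, d:+, e:0, f:+; rest ⊤}
  B8:  IN={b:0, d:+, e:0, f:+; rest ⊤}  OUT={b:0, d:+, e:0, f:+; rest ⊤}
  B9:  IN={b:0, d:+, e:0, f:+; rest ⊤}  OUT={b:0, d:+, e:0, f:+; rest ⊤}

Merge at B1: IN[B1] = OUT[B0] = {a: ⊤, b: ⊤, c: ⊤, d: ⊤, e: ⊤, f: +}
Applying B1's transfer function to that IN value gives OUT[B1] (row B1 above).

Answer: {a: +, b: ⊤, c: ⊤, d: ⊤, e: ⊤, f: +}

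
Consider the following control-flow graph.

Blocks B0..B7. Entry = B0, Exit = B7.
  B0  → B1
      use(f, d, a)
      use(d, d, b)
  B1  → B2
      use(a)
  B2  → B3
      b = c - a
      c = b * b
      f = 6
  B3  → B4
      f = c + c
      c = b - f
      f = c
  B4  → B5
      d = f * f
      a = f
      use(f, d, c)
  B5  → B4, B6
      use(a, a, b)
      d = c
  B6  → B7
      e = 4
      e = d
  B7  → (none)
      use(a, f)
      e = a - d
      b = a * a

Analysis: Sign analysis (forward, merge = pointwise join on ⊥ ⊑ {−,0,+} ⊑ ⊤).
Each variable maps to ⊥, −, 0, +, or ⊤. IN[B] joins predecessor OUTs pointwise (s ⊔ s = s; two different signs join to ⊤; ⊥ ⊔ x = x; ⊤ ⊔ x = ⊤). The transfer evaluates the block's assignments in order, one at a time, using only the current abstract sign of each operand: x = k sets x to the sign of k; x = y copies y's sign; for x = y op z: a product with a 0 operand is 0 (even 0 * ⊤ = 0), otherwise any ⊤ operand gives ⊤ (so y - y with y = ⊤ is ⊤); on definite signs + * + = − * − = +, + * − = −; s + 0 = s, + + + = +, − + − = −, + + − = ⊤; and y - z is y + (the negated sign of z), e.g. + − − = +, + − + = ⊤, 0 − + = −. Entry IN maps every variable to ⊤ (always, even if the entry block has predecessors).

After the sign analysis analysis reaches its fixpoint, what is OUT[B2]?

Answer: {a: ⊤, b: ⊤, c: ⊤, d: ⊤, e: ⊤, f: +}

Working:
Per-block solution:
  B0:  IN=(all ⊤)  OUT=(all ⊤)
  B1:  IN=(all ⊤)  OUT=(all ⊤)
  B2:  IN=(all ⊤)  OUT={f:+; rest ⊤}
  B3:  IN={f:+; rest ⊤}  OUT=(all ⊤)
  B4:  IN=(all ⊤)  OUT=(all ⊤)
  B5:  IN=(all ⊤)  OUT=(all ⊤)
  B6:  IN=(all ⊤)  OUT=(all ⊤)
  B7:  IN=(all ⊤)  OUT=(all ⊤)

Merge at B2: IN[B2] = OUT[B1] = {a: ⊤, b: ⊤, c: ⊤, d: ⊤, e: ⊤, f: ⊤}
Applying B2's transfer function to that IN value gives OUT[B2] (row B2 above).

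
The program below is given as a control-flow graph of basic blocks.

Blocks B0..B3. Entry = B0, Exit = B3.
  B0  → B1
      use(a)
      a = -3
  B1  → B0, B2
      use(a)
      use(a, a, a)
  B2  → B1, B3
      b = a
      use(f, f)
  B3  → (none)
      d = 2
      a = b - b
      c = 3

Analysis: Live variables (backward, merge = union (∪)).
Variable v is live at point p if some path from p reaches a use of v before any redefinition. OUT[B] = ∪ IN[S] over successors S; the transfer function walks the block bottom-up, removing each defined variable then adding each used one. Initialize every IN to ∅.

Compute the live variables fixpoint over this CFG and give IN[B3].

Per-block solution:
  B0: | IN={a, f} | OUT={a, f}
  B1: | IN={a, f} | OUT={a, f}
  B2: | IN={a, f} | OUT={a, b, f}
  B3: | IN={b} | OUT={}

B3 is the boundary node: OUT[B3] = {}
Applying B3's transfer function to that OUT value gives IN[B3] (row B3 above).

Answer: {b}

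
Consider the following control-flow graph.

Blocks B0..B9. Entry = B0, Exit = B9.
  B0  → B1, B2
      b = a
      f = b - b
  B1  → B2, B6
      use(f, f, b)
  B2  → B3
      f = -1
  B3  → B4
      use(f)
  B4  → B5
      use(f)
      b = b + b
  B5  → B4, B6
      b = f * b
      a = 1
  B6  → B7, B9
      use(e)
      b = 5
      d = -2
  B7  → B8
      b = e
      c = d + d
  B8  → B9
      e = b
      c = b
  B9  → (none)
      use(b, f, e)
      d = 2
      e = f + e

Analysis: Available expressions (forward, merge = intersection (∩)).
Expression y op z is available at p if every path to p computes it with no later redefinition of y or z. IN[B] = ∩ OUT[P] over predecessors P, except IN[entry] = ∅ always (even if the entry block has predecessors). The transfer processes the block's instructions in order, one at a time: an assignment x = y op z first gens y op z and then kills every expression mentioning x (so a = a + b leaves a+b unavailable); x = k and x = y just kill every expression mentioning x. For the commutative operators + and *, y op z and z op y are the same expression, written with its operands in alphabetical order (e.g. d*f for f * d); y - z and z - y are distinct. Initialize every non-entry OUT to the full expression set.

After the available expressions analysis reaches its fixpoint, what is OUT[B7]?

Converged values:
  B0:  IN={}  OUT={b-b}
  B1:  IN={b-b}  OUT={b-b}
  B2:  IN={b-b}  OUT={b-b}
  B3:  IN={b-b}  OUT={b-b}
  B4:  IN={}  OUT={}
  B5:  IN={}  OUT={}
  B6:  IN={}  OUT={}
  B7:  IN={}  OUT={d+d}
  B8:  IN={d+d}  OUT={d+d}
  B9:  IN={}  OUT={}

Merge at B7: IN[B7] = OUT[B6] = {}
Applying B7's transfer function to that IN value gives OUT[B7] (row B7 above).

Answer: {d+d}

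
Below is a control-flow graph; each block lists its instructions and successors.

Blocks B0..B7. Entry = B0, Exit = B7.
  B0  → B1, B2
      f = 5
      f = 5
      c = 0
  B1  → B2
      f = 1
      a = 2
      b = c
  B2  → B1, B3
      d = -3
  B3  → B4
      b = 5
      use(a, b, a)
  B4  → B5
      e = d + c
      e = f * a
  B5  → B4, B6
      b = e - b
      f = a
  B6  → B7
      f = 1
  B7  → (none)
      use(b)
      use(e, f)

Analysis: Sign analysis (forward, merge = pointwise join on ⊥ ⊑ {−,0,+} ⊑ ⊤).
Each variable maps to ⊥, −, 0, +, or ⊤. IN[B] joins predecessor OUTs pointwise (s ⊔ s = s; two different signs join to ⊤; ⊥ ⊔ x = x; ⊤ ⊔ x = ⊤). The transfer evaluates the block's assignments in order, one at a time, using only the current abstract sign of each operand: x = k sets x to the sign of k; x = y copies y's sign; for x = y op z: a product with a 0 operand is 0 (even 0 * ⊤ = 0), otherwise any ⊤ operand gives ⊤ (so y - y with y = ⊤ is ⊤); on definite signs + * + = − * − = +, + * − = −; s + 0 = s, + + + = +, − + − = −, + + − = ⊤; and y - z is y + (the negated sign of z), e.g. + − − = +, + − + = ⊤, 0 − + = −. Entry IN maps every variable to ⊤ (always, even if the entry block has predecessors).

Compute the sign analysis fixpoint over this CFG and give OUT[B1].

Answer: {a: +, b: 0, c: 0, d: ⊤, e: ⊤, f: +}

Derivation:
Converged values:
  B0:  IN=(all ⊤)  OUT={c:0, f:+; rest ⊤}
  B1:  IN={c:0, f:+; rest ⊤}  OUT={a:+, b:0, c:0, f:+; rest ⊤}
  B2:  IN={c:0, f:+; rest ⊤}  OUT={c:0, d:-, f:+; rest ⊤}
  B3:  IN={c:0, d:-, f:+; rest ⊤}  OUT={b:+, c:0, d:-, f:+; rest ⊤}
  B4:  IN={c:0, d:-; rest ⊤}  OUT={c:0, d:-; rest ⊤}
  B5:  IN={c:0, d:-; rest ⊤}  OUT={c:0, d:-; rest ⊤}
  B6:  IN={c:0, d:-; rest ⊤}  OUT={c:0, d:-, f:+; rest ⊤}
  B7:  IN={c:0, d:-, f:+; rest ⊤}  OUT={c:0, d:-, f:+; rest ⊤}

Merge at B1: IN[B1] = OUT[B0] ⊔ OUT[B2] = {a: ⊤, b: ⊤, c: 0, d: ⊤, e: ⊤, f: +}
Applying B1's transfer function to that IN value gives OUT[B1] (row B1 above).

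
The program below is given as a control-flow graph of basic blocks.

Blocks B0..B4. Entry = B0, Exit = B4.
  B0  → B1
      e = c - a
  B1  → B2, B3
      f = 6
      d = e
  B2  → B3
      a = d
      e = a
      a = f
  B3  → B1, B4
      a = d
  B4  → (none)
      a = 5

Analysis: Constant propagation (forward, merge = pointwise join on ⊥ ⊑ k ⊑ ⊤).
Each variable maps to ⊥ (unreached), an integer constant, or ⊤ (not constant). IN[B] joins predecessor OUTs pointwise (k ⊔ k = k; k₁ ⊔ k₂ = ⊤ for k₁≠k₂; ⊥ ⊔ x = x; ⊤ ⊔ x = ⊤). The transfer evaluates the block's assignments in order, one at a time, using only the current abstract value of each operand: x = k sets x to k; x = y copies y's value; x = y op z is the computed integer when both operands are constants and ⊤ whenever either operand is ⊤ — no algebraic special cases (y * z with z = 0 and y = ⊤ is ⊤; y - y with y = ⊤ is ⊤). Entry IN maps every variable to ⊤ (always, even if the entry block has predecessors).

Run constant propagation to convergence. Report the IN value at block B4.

Answer: {a: ⊤, b: ⊤, c: ⊤, d: ⊤, e: ⊤, f: 6}

Derivation:
Per-block solution:
  B0:  IN=(all ⊤)  OUT=(all ⊤)
  B1:  IN=(all ⊤)  OUT={f:6; rest ⊤}
  B2:  IN={f:6; rest ⊤}  OUT={a:6, f:6; rest ⊤}
  B3:  IN={f:6; rest ⊤}  OUT={f:6; rest ⊤}
  B4:  IN={f:6; rest ⊤}  OUT={a:5, f:6; rest ⊤}

Merge at B4: IN[B4] = OUT[B3] = {a: ⊤, b: ⊤, c: ⊤, d: ⊤, e: ⊤, f: 6}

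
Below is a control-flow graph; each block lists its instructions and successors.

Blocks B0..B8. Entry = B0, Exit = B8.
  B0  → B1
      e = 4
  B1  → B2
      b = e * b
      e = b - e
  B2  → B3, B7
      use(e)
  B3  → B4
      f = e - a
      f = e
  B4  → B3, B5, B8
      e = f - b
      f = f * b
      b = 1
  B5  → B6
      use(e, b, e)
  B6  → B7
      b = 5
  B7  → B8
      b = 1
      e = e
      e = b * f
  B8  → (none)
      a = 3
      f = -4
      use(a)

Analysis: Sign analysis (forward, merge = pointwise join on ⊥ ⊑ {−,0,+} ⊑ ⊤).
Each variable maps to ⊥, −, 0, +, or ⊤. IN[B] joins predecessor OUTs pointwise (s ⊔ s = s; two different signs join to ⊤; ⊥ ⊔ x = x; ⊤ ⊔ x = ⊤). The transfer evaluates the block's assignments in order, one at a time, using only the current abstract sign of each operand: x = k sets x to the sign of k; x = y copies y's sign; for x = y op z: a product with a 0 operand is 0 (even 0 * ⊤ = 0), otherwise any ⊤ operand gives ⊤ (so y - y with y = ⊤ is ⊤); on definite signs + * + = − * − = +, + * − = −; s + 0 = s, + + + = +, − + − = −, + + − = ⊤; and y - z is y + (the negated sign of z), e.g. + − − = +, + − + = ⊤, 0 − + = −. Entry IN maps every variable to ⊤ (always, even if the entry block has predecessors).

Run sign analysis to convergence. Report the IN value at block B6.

Answer: {a: ⊤, b: +, c: ⊤, d: ⊤, e: ⊤, f: ⊤}

Trace:
Fixpoint table:
  B0:  IN=(all ⊤)  OUT={e:+; rest ⊤}
  B1:  IN={e:+; rest ⊤}  OUT=(all ⊤)
  B2:  IN=(all ⊤)  OUT=(all ⊤)
  B3:  IN=(all ⊤)  OUT=(all ⊤)
  B4:  IN=(all ⊤)  OUT={b:+; rest ⊤}
  B5:  IN={b:+; rest ⊤}  OUT={b:+; rest ⊤}
  B6:  IN={b:+; rest ⊤}  OUT={b:+; rest ⊤}
  B7:  IN=(all ⊤)  OUT={b:+; rest ⊤}
  B8:  IN={b:+; rest ⊤}  OUT={a:+, b:+, f:-; rest ⊤}

Merge at B6: IN[B6] = OUT[B5] = {a: ⊤, b: +, c: ⊤, d: ⊤, e: ⊤, f: ⊤}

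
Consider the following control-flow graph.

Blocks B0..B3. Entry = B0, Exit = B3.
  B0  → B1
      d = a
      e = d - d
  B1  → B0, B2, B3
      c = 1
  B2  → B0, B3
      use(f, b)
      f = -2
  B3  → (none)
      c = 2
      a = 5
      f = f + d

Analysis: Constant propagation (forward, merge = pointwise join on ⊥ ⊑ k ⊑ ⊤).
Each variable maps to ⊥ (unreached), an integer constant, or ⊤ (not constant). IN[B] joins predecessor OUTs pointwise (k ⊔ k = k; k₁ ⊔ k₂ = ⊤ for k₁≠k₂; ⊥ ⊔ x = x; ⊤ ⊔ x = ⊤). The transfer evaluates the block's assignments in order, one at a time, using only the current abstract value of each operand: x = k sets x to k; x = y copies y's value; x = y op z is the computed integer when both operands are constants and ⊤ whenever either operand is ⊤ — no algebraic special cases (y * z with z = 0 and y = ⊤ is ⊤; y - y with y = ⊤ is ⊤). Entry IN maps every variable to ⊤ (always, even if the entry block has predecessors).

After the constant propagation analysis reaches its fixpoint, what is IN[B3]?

Per-block solution:
  B0:  IN=(all ⊤)  OUT=(all ⊤)
  B1:  IN=(all ⊤)  OUT={c:1; rest ⊤}
  B2:  IN={c:1; rest ⊤}  OUT={c:1, f:-2; rest ⊤}
  B3:  IN={c:1; rest ⊤}  OUT={a:5, c:2; rest ⊤}

Merge at B3: IN[B3] = OUT[B1] ⊔ OUT[B2] = {a: ⊤, b: ⊤, c: 1, d: ⊤, e: ⊤, f: ⊤}

Answer: {a: ⊤, b: ⊤, c: 1, d: ⊤, e: ⊤, f: ⊤}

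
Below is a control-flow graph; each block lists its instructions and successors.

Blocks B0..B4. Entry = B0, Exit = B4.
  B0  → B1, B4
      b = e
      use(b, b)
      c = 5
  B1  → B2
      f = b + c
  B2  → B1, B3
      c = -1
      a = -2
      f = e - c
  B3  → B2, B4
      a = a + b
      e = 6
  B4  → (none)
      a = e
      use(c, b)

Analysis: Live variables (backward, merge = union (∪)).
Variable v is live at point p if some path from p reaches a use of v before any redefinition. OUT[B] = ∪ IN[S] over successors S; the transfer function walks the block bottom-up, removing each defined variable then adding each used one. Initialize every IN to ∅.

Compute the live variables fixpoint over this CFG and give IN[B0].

Answer: {e}

Working:
Per-block solution:
  B0: | IN={e} | OUT={b, c, e}
  B1: | IN={b, c, e} | OUT={b, e}
  B2: | IN={b, e} | OUT={a, b, c, e}
  B3: | IN={a, b, c} | OUT={b, c, e}
  B4: | IN={b, c, e} | OUT={}

Merge at B0: OUT[B0] = IN[B1] ⊔ IN[B4] = {b, c, e}
Applying B0's transfer function to that OUT value gives IN[B0] (row B0 above).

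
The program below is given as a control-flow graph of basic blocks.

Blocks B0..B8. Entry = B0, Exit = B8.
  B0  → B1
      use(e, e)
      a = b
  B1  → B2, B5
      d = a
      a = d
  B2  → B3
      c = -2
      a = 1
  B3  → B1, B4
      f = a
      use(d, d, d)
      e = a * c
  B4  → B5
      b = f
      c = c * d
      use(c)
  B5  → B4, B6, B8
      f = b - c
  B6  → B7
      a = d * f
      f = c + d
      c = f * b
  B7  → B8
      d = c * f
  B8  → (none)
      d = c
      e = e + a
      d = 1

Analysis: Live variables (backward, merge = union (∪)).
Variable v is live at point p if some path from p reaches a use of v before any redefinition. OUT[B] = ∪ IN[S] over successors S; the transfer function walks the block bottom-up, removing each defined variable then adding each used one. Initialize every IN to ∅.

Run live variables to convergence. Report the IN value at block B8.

Per-block solution:
  B0:   IN={b, c, e}   OUT={a, b, c, e}
  B1:   IN={a, b, c, e}   OUT={a, b, c, d, e}
  B2:   IN={b, d}   OUT={a, b, c, d}
  B3:   IN={a, b, c, d}   OUT={a, b, c, d, e, f}
  B4:   IN={a, c, d, e, f}   OUT={a, b, c, d, e}
  B5:   IN={a, b, c, d, e}   OUT={a, b, c, d, e, f}
  B6:   IN={b, c, d, e, f}   OUT={a, c, e, f}
  B7:   IN={a, c, e, f}   OUT={a, c, e}
  B8:   IN={a, c, e}   OUT={}

B8 is the boundary node: OUT[B8] = {}
Applying B8's transfer function to that OUT value gives IN[B8] (row B8 above).

Answer: {a, c, e}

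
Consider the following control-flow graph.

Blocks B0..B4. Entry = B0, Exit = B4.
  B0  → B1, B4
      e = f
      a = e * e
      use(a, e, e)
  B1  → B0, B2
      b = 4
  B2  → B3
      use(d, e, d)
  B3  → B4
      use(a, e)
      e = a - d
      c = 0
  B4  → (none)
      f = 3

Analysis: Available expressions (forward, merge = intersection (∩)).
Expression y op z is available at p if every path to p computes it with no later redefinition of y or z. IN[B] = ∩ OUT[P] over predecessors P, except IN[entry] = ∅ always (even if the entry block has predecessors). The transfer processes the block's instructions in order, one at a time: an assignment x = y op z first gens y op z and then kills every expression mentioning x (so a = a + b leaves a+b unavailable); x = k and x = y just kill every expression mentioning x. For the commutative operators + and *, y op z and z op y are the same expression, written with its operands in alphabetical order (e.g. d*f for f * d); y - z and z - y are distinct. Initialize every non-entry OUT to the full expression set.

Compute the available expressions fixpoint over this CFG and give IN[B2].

Answer: {e*e}

Trace:
Fixpoint table:
  B0:  IN={}  OUT={e*e}
  B1:  IN={e*e}  OUT={e*e}
  B2:  IN={e*e}  OUT={e*e}
  B3:  IN={e*e}  OUT={a-d}
  B4:  IN={}  OUT={}

Merge at B2: IN[B2] = OUT[B1] = {e*e}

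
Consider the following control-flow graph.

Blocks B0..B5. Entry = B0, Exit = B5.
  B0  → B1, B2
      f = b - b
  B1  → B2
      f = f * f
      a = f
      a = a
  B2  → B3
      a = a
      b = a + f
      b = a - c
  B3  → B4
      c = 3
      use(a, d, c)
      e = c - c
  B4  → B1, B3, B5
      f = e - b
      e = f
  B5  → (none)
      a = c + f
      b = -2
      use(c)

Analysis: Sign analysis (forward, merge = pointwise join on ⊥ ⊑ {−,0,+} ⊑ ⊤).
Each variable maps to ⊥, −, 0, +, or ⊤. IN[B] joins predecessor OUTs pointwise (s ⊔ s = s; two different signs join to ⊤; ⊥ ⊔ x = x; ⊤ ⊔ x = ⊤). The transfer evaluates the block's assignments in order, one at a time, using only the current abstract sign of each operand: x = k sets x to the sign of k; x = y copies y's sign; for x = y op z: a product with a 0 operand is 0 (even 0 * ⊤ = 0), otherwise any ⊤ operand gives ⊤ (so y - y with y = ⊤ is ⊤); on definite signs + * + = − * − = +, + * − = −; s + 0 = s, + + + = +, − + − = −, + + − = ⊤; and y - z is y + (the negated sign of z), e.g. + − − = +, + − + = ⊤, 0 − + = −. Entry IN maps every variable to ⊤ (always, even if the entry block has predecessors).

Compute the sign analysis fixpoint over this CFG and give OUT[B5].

Converged values:
  B0:  IN=(all ⊤)  OUT=(all ⊤)
  B1:  IN=(all ⊤)  OUT=(all ⊤)
  B2:  IN=(all ⊤)  OUT=(all ⊤)
  B3:  IN=(all ⊤)  OUT={c:+; rest ⊤}
  B4:  IN={c:+; rest ⊤}  OUT={c:+; rest ⊤}
  B5:  IN={c:+; rest ⊤}  OUT={b:-, c:+; rest ⊤}

Merge at B5: IN[B5] = OUT[B4] = {a: ⊤, b: ⊤, c: +, d: ⊤, e: ⊤, f: ⊤}
Applying B5's transfer function to that IN value gives OUT[B5] (row B5 above).

Answer: {a: ⊤, b: -, c: +, d: ⊤, e: ⊤, f: ⊤}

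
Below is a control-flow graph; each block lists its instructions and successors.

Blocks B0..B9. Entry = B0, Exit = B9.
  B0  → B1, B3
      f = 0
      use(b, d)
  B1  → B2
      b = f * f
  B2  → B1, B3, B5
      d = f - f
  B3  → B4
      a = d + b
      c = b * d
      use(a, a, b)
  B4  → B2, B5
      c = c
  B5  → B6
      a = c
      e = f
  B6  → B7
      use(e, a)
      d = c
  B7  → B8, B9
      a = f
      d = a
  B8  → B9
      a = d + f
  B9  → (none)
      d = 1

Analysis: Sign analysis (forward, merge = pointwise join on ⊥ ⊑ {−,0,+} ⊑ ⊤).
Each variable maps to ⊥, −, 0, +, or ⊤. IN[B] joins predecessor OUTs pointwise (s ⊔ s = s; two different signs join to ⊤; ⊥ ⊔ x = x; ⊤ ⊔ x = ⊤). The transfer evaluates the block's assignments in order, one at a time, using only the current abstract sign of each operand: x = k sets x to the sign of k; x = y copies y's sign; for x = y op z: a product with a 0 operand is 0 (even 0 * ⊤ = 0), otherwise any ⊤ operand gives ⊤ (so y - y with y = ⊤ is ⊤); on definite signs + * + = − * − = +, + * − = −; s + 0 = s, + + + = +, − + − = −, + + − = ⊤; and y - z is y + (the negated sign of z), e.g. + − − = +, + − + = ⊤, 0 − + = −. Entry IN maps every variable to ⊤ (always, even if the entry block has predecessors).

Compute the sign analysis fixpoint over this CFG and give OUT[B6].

Answer: {a: ⊤, b: ⊤, c: ⊤, d: ⊤, e: 0, f: 0}

Derivation:
Converged values:
  B0:   IN=(all ⊤)   OUT={f:0; rest ⊤}
  B1:   IN={f:0; rest ⊤}   OUT={b:0, f:0; rest ⊤}
  B2:   IN={f:0; rest ⊤}   OUT={d:0, f:0; rest ⊤}
  B3:   IN={f:0; rest ⊤}   OUT={f:0; rest ⊤}
  B4:   IN={f:0; rest ⊤}   OUT={f:0; rest ⊤}
  B5:   IN={f:0; rest ⊤}   OUT={e:0, f:0; rest ⊤}
  B6:   IN={e:0, f:0; rest ⊤}   OUT={e:0, f:0; rest ⊤}
  B7:   IN={e:0, f:0; rest ⊤}   OUT={a:0, d:0, e:0, f:0; rest ⊤}
  B8:   IN={a:0, d:0, e:0, f:0; rest ⊤}   OUT={a:0, d:0, e:0, f:0; rest ⊤}
  B9:   IN={a:0, d:0, e:0, f:0; rest ⊤}   OUT={a:0, d:+, e:0, f:0; rest ⊤}

Merge at B6: IN[B6] = OUT[B5] = {a: ⊤, b: ⊤, c: ⊤, d: ⊤, e: 0, f: 0}
Applying B6's transfer function to that IN value gives OUT[B6] (row B6 above).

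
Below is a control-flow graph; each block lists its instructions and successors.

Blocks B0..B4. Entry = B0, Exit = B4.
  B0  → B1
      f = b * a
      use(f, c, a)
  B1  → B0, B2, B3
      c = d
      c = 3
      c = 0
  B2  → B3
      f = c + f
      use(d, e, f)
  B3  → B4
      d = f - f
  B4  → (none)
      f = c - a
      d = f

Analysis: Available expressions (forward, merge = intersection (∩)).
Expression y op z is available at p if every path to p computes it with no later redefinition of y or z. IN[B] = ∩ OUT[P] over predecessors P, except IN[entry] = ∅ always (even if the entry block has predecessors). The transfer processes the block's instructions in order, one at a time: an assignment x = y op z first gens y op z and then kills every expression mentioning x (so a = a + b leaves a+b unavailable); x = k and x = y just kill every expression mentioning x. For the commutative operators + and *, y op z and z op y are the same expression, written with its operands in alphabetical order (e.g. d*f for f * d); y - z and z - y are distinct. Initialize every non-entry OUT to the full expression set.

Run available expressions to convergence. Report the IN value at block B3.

Answer: {a*b}

Trace:
Per-block solution:
  B0:  IN={}  OUT={a*b}
  B1:  IN={a*b}  OUT={a*b}
  B2:  IN={a*b}  OUT={a*b}
  B3:  IN={a*b}  OUT={a*b, f-f}
  B4:  IN={a*b, f-f}  OUT={a*b, c-a}

Merge at B3: IN[B3] = OUT[B1] ∩ OUT[B2] = {a*b}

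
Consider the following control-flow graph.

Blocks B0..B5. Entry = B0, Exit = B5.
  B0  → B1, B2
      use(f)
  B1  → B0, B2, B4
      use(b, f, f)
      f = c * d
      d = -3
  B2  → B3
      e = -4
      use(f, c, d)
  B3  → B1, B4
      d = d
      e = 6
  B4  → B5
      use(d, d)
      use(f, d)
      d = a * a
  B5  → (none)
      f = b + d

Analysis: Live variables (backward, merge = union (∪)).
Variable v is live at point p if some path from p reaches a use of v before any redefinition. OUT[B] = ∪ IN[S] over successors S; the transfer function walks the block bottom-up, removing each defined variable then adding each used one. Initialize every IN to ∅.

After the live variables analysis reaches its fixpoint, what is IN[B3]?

Per-block solution:
  B0:   IN={a, b, c, d, f}   OUT={a, b, c, d, f}
  B1:   IN={a, b, c, d, f}   OUT={a, b, c, d, f}
  B2:   IN={a, b, c, d, f}   OUT={a, b, c, d, f}
  B3:   IN={a, b, c, d, f}   OUT={a, b, c, d, f}
  B4:   IN={a, b, d, f}   OUT={b, d}
  B5:   IN={b, d}   OUT={}

Merge at B3: OUT[B3] = IN[B1] ⊔ IN[B4] = {a, b, c, d, f}
Applying B3's transfer function to that OUT value gives IN[B3] (row B3 above).

Answer: {a, b, c, d, f}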